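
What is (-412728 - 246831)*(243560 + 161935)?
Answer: -267447876705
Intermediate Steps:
(-412728 - 246831)*(243560 + 161935) = -659559*405495 = -267447876705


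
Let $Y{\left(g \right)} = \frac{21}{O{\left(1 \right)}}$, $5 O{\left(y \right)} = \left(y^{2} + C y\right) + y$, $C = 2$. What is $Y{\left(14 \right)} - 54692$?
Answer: $- \frac{218663}{4} \approx -54666.0$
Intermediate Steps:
$O{\left(y \right)} = \frac{y^{2}}{5} + \frac{3 y}{5}$ ($O{\left(y \right)} = \frac{\left(y^{2} + 2 y\right) + y}{5} = \frac{y^{2} + 3 y}{5} = \frac{y^{2}}{5} + \frac{3 y}{5}$)
$Y{\left(g \right)} = \frac{105}{4}$ ($Y{\left(g \right)} = \frac{21}{\frac{1}{5} \cdot 1 \left(3 + 1\right)} = \frac{21}{\frac{1}{5} \cdot 1 \cdot 4} = \frac{21}{\frac{4}{5}} = 21 \cdot \frac{5}{4} = \frac{105}{4}$)
$Y{\left(14 \right)} - 54692 = \frac{105}{4} - 54692 = - \frac{218663}{4}$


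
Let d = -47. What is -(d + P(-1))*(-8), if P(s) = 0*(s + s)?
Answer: -376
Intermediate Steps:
P(s) = 0 (P(s) = 0*(2*s) = 0)
-(d + P(-1))*(-8) = -(-47 + 0)*(-8) = -(-47)*(-8) = -1*376 = -376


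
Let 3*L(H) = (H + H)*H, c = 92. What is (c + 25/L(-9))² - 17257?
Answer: -25391363/2916 ≈ -8707.6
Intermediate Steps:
L(H) = 2*H²/3 (L(H) = ((H + H)*H)/3 = ((2*H)*H)/3 = (2*H²)/3 = 2*H²/3)
(c + 25/L(-9))² - 17257 = (92 + 25/(((⅔)*(-9)²)))² - 17257 = (92 + 25/(((⅔)*81)))² - 17257 = (92 + 25/54)² - 17257 = (4993/54)² - 17257 = 24930049/2916 - 17257 = -25391363/2916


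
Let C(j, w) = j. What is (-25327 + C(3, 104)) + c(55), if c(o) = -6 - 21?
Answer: -25351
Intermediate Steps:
c(o) = -27
(-25327 + C(3, 104)) + c(55) = (-25327 + 3) - 27 = -25324 - 27 = -25351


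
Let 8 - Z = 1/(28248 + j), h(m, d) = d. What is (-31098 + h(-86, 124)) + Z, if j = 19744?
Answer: -1486120273/47992 ≈ -30966.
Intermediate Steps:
Z = 383935/47992 (Z = 8 - 1/(28248 + 19744) = 8 - 1/47992 = 383935/47992 ≈ 8.0000)
(-31098 + h(-86, 124)) + Z = (-31098 + 124) + 383935/47992 = -30974 + 383935/47992 = -1486120273/47992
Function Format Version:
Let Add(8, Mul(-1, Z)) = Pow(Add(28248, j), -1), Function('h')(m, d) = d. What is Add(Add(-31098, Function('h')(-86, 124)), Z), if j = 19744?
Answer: Rational(-1486120273, 47992) ≈ -30966.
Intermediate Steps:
Z = Rational(383935, 47992) (Z = Add(8, Mul(-1, Pow(Add(28248, 19744), -1))) = Add(8, Mul(-1, Pow(47992, -1))) = Add(8, Mul(-1, Rational(1, 47992))) = Add(8, Rational(-1, 47992)) = Rational(383935, 47992) ≈ 8.0000)
Add(Add(-31098, Function('h')(-86, 124)), Z) = Add(Add(-31098, 124), Rational(383935, 47992)) = Add(-30974, Rational(383935, 47992)) = Rational(-1486120273, 47992)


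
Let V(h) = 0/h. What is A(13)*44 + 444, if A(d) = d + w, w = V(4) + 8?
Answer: 1368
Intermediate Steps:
V(h) = 0
w = 8 (w = 0 + 8 = 8)
A(d) = 8 + d (A(d) = d + 8 = 8 + d)
A(13)*44 + 444 = (8 + 13)*44 + 444 = 21*44 + 444 = 924 + 444 = 1368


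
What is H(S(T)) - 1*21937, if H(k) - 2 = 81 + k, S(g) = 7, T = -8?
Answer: -21847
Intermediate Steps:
H(k) = 83 + k (H(k) = 2 + (81 + k) = 83 + k)
H(S(T)) - 1*21937 = (83 + 7) - 1*21937 = 90 - 21937 = -21847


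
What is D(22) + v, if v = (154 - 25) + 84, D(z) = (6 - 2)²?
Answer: 229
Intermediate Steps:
D(z) = 16 (D(z) = 4² = 16)
v = 213 (v = 129 + 84 = 213)
D(22) + v = 16 + 213 = 229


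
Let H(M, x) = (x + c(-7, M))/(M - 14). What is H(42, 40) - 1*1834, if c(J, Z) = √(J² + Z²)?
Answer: -12828/7 + √37/4 ≈ -1831.1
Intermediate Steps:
H(M, x) = (x + √(49 + M²))/(-14 + M) (H(M, x) = (x + √((-7)² + M²))/(M - 14) = (x + √(49 + M²))/(-14 + M))
H(42, 40) - 1*1834 = (40 + √(49 + 42²))/(-14 + 42) - 1*1834 = (40 + √(49 + 1764))/28 - 1834 = (40 + √1813)/28 - 1834 = (40 + 7*√37)/28 - 1834 = (10/7 + √37/4) - 1834 = -12828/7 + √37/4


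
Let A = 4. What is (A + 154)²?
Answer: 24964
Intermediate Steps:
(A + 154)² = (4 + 154)² = 158² = 24964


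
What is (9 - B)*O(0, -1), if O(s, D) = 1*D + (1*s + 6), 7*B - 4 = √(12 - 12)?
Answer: 295/7 ≈ 42.143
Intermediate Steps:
B = 4/7 (B = 4/7 + √(12 - 12)/7 = 4/7 + √0/7 = 4/7 + (⅐)*0 = 4/7 + 0 = 4/7 ≈ 0.57143)
O(s, D) = 6 + D + s (O(s, D) = D + (s + 6) = D + (6 + s) = 6 + D + s)
(9 - B)*O(0, -1) = (9 - 1*4/7)*(6 - 1 + 0) = (9 - 4/7)*5 = (59/7)*5 = 295/7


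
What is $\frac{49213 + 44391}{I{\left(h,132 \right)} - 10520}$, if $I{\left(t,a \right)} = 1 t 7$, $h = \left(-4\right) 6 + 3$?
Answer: $- \frac{93604}{10667} \approx -8.7751$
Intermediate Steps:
$h = -21$ ($h = -24 + 3 = -21$)
$I{\left(t,a \right)} = 7 t$ ($I{\left(t,a \right)} = t 7 = 7 t$)
$\frac{49213 + 44391}{I{\left(h,132 \right)} - 10520} = \frac{49213 + 44391}{7 \left(-21\right) - 10520} = \frac{93604}{-147 - 10520} = \frac{93604}{-10667} = 93604 \left(- \frac{1}{10667}\right) = - \frac{93604}{10667}$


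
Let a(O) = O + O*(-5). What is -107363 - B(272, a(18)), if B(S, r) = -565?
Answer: -106798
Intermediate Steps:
a(O) = -4*O (a(O) = O - 5*O = -4*O)
-107363 - B(272, a(18)) = -107363 - 1*(-565) = -107363 + 565 = -106798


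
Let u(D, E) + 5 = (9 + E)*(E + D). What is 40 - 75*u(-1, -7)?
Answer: 1615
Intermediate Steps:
u(D, E) = -5 + (9 + E)*(D + E) (u(D, E) = -5 + (9 + E)*(E + D) = -5 + (9 + E)*(D + E))
40 - 75*u(-1, -7) = 40 - 75*(-5 + (-7)² + 9*(-1) + 9*(-7) - 1*(-7)) = 40 - 75*(-5 + 49 - 9 - 63 + 7) = 40 - 75*(-21) = 40 + 1575 = 1615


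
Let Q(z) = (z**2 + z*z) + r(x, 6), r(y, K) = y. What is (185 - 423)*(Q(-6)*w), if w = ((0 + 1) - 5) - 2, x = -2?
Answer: 99960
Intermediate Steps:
Q(z) = -2 + 2*z**2 (Q(z) = (z**2 + z*z) - 2 = (z**2 + z**2) - 2 = 2*z**2 - 2 = -2 + 2*z**2)
w = -6 (w = (1 - 5) - 2 = -4 - 2 = -6)
(185 - 423)*(Q(-6)*w) = (185 - 423)*((-2 + 2*(-6)**2)*(-6)) = -238*(-2 + 2*36)*(-6) = -238*(-2 + 72)*(-6) = -16660*(-6) = -238*(-420) = 99960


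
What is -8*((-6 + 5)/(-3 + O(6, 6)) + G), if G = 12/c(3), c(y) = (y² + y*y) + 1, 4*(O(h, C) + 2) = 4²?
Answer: -248/19 ≈ -13.053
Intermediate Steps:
O(h, C) = 2 (O(h, C) = -2 + (¼)*4² = -2 + (¼)*16 = -2 + 4 = 2)
c(y) = 1 + 2*y² (c(y) = (y² + y²) + 1 = 2*y² + 1 = 1 + 2*y²)
G = 12/19 (G = 12/(1 + 2*3²) = 12/(1 + 2*9) = 12/(1 + 18) = 12/19 ≈ 0.63158)
-8*((-6 + 5)/(-3 + O(6, 6)) + G) = -8*((-6 + 5)/(-3 + 2) + 12/19) = -8*(-1/(-1) + 12/19) = -8*(-1*(-1) + 12/19) = -8*(1 + 12/19) = -8*31/19 = -248/19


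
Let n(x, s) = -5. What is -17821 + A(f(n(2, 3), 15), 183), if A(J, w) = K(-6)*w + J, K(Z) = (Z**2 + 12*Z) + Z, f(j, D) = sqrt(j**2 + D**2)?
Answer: -25507 + 5*sqrt(10) ≈ -25491.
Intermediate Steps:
f(j, D) = sqrt(D**2 + j**2)
K(Z) = Z**2 + 13*Z
A(J, w) = J - 42*w (A(J, w) = (-6*(13 - 6))*w + J = (-6*7)*w + J = -42*w + J = J - 42*w)
-17821 + A(f(n(2, 3), 15), 183) = -17821 + (sqrt(15**2 + (-5)**2) - 42*183) = -17821 + (sqrt(225 + 25) - 7686) = -17821 + (sqrt(250) - 7686) = -17821 + (5*sqrt(10) - 7686) = -17821 + (-7686 + 5*sqrt(10)) = -25507 + 5*sqrt(10)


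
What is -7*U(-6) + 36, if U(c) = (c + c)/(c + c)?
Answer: 29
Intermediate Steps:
U(c) = 1 (U(c) = (2*c)/((2*c)) = (2*c)*(1/(2*c)) = 1)
-7*U(-6) + 36 = -7*1 + 36 = -7 + 36 = 29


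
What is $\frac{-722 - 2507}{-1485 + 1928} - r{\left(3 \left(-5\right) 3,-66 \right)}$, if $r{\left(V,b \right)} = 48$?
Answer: $- \frac{24493}{443} \approx -55.289$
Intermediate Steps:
$\frac{-722 - 2507}{-1485 + 1928} - r{\left(3 \left(-5\right) 3,-66 \right)} = \frac{-722 - 2507}{-1485 + 1928} - 48 = - \frac{3229}{443} - 48 = - \frac{24493}{443}$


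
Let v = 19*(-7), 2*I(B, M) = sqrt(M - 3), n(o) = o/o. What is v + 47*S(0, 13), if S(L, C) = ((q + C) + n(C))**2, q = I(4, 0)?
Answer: 36175/4 + 658*I*sqrt(3) ≈ 9043.8 + 1139.7*I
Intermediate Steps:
n(o) = 1
I(B, M) = sqrt(-3 + M)/2 (I(B, M) = sqrt(M - 3)/2 = sqrt(-3 + M)/2)
q = I*sqrt(3)/2 (q = sqrt(-3 + 0)/2 = sqrt(-3)/2 = (I*sqrt(3))/2 = I*sqrt(3)/2 ≈ 0.86602*I)
v = -133
S(L, C) = (1 + C + I*sqrt(3)/2)**2 (S(L, C) = ((I*sqrt(3)/2 + C) + 1)**2 = ((C + I*sqrt(3)/2) + 1)**2 = (1 + C + I*sqrt(3)/2)**2)
v + 47*S(0, 13) = -133 + 47*((2 + 2*13 + I*sqrt(3))**2/4) = -133 + 47*((2 + 26 + I*sqrt(3))**2/4) = -133 + 47*((28 + I*sqrt(3))**2/4) = -133 + 47*(28 + I*sqrt(3))**2/4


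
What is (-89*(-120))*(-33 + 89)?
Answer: 598080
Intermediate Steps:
(-89*(-120))*(-33 + 89) = 10680*56 = 598080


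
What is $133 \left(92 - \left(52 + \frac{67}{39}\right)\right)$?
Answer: $\frac{198569}{39} \approx 5091.5$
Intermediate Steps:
$133 \left(92 - \left(52 + \frac{67}{39}\right)\right) = 133 \left(92 - \frac{2095}{39}\right) = 133 \cdot \frac{1493}{39} = \frac{198569}{39}$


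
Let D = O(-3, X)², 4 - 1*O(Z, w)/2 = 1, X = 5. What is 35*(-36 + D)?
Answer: 0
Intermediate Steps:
O(Z, w) = 6 (O(Z, w) = 8 - 2*1 = 8 - 2 = 6)
D = 36 (D = 6² = 36)
35*(-36 + D) = 35*(-36 + 36) = 35*0 = 0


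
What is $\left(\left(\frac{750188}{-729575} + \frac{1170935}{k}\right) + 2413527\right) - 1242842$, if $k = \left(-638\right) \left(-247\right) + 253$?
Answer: $\frac{12255583797663638}{10468671675} \approx 1.1707 \cdot 10^{6}$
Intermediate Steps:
$k = 157839$ ($k = 157586 + 253 = 157839$)
$\left(\left(\frac{750188}{-729575} + \frac{1170935}{k}\right) + 2413527\right) - 1242842 = \left(\left(\frac{750188}{-729575} + \frac{1170935}{157839}\right) + 2413527\right) - 1242842 = \left(\left(750188 \left(- \frac{1}{729575}\right) + 1170935 \cdot \frac{1}{157839}\right) + 2413527\right) - 1242842 = \left(\left(- \frac{750188}{729575} + \frac{1170935}{157839}\right) + 2413527\right) - 1242842 = \left(\frac{66897816263}{10468671675} + 2413527\right) - 1242842 = \frac{25266488639563988}{10468671675} - 1242842 = \frac{12255583797663638}{10468671675}$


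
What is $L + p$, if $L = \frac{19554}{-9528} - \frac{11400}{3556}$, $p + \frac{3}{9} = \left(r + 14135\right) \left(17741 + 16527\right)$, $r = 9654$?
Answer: $\frac{3452537905023707}{4235196} \approx 8.152 \cdot 10^{8}$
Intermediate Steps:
$p = \frac{2445604355}{3}$ ($p = - \frac{1}{3} + \left(9654 + 14135\right) \left(17741 + 16527\right) = - \frac{1}{3} + 23789 \cdot 34268 = - \frac{1}{3} + 815201452 = \frac{2445604355}{3} \approx 8.152 \cdot 10^{8}$)
$L = - \frac{7423051}{1411732}$ ($L = 19554 \left(- \frac{1}{9528}\right) - \frac{2850}{889} = - \frac{3259}{1588} - \frac{2850}{889} = - \frac{7423051}{1411732} \approx -5.2581$)
$L + p = - \frac{7423051}{1411732} + \frac{2445604355}{3} = \frac{3452537905023707}{4235196}$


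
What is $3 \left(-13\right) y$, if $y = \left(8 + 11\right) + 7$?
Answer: $-1014$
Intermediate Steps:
$y = 26$ ($y = 19 + 7 = 26$)
$3 \left(-13\right) y = 3 \left(-13\right) 26 = \left(-39\right) 26 = -1014$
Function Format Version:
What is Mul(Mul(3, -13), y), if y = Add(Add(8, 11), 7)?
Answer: -1014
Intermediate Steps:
y = 26 (y = Add(19, 7) = 26)
Mul(Mul(3, -13), y) = Mul(Mul(3, -13), 26) = Mul(-39, 26) = -1014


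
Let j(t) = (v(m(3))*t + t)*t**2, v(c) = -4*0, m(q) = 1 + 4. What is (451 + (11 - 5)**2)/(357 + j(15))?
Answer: 487/3732 ≈ 0.13049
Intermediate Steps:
m(q) = 5
v(c) = 0
j(t) = t**3 (j(t) = (0*t + t)*t**2 = (0 + t)*t**2 = t*t**2 = t**3)
(451 + (11 - 5)**2)/(357 + j(15)) = (451 + (11 - 5)**2)/(357 + 15**3) = (451 + 6**2)/(357 + 3375) = (451 + 36)/3732 = 487*(1/3732) = 487/3732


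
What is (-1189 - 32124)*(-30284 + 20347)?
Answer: 331031281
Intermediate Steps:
(-1189 - 32124)*(-30284 + 20347) = -33313*(-9937) = 331031281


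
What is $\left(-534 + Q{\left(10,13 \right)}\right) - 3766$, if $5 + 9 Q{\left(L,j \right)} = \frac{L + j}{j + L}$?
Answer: $- \frac{38704}{9} \approx -4300.4$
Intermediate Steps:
$Q{\left(L,j \right)} = - \frac{4}{9}$ ($Q{\left(L,j \right)} = - \frac{5}{9} + \frac{\left(L + j\right) \frac{1}{j + L}}{9} = - \frac{5}{9} + \frac{\left(L + j\right) \frac{1}{L + j}}{9} = - \frac{5}{9} + \frac{1}{9} \cdot 1 = - \frac{5}{9} + \frac{1}{9} = - \frac{4}{9}$)
$\left(-534 + Q{\left(10,13 \right)}\right) - 3766 = \left(-534 - \frac{4}{9}\right) - 3766 = - \frac{4810}{9} - 3766 = - \frac{38704}{9}$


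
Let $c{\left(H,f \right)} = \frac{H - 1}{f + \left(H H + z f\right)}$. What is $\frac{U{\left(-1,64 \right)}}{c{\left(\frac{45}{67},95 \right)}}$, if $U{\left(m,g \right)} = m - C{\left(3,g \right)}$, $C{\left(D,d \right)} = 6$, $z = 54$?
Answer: $\frac{82099675}{737} \approx 1.114 \cdot 10^{5}$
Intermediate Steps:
$U{\left(m,g \right)} = -6 + m$ ($U{\left(m,g \right)} = m - 6 = -6 + m$)
$c{\left(H,f \right)} = \frac{-1 + H}{H^{2} + 55 f}$ ($c{\left(H,f \right)} = \frac{H - 1}{f + \left(H H + 54 f\right)} = \frac{-1 + H}{f + \left(H^{2} + 54 f\right)} = \frac{-1 + H}{H^{2} + 55 f}$)
$\frac{U{\left(-1,64 \right)}}{c{\left(\frac{45}{67},95 \right)}} = \frac{-6 - 1}{\frac{1}{\left(\frac{45}{67}\right)^{2} + 55 \cdot 95} \left(-1 + \frac{45}{67}\right)} = - \frac{7}{\frac{1}{\left(45 \cdot \frac{1}{67}\right)^{2} + 5225} \left(-1 + 45 \cdot \frac{1}{67}\right)} = - \frac{7}{\frac{1}{\left(\frac{45}{67}\right)^{2} + 5225} \left(-1 + \frac{45}{67}\right)} = - \frac{7}{\frac{1}{\frac{2025}{4489} + 5225} \left(- \frac{22}{67}\right)} = - \frac{7}{\frac{1}{\frac{23457050}{4489}} \left(- \frac{22}{67}\right)} = - \frac{7}{\frac{4489}{23457050} \left(- \frac{22}{67}\right)} = - \frac{7}{- \frac{737}{11728525}} = \left(-7\right) \left(- \frac{11728525}{737}\right) = \frac{82099675}{737}$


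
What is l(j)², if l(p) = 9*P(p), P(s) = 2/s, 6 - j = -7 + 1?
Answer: 9/4 ≈ 2.2500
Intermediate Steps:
j = 12 (j = 6 - (-7 + 1) = 6 - 1*(-6) = 6 + 6 = 12)
l(p) = 18/p (l(p) = 9*(2/p) = 18/p)
l(j)² = (18/12)² = (18*(1/12))² = (3/2)² = 9/4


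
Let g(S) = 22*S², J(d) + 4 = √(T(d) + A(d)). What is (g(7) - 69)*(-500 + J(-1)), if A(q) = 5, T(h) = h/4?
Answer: -508536 + 1009*√19/2 ≈ -5.0634e+5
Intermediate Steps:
T(h) = h/4 (T(h) = h*(¼) = h/4)
J(d) = -4 + √(5 + d/4) (J(d) = -4 + √(d/4 + 5) = -4 + √(5 + d/4))
(g(7) - 69)*(-500 + J(-1)) = (22*7² - 69)*(-500 + (-4 + √(20 - 1)/2)) = (22*49 - 69)*(-500 + (-4 + √19/2)) = (1078 - 69)*(-504 + √19/2) = 1009*(-504 + √19/2) = -508536 + 1009*√19/2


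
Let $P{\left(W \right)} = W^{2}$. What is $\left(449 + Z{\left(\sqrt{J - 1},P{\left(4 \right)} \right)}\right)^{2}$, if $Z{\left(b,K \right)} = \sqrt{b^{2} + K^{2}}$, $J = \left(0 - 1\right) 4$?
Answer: $\left(449 + \sqrt{251}\right)^{2} \approx 2.1608 \cdot 10^{5}$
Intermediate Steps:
$J = -4$ ($J = \left(-1\right) 4 = -4$)
$Z{\left(b,K \right)} = \sqrt{K^{2} + b^{2}}$
$\left(449 + Z{\left(\sqrt{J - 1},P{\left(4 \right)} \right)}\right)^{2} = \left(449 + \sqrt{\left(4^{2}\right)^{2} + \left(\sqrt{-4 - 1}\right)^{2}}\right)^{2} = \left(449 + \sqrt{16^{2} + \left(\sqrt{-5}\right)^{2}}\right)^{2} = \left(449 + \sqrt{256 + \left(i \sqrt{5}\right)^{2}}\right)^{2} = \left(449 + \sqrt{256 - 5}\right)^{2} = \left(449 + \sqrt{251}\right)^{2}$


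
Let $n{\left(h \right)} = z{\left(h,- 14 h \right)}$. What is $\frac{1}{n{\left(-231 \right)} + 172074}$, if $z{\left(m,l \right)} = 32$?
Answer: $\frac{1}{172106} \approx 5.8104 \cdot 10^{-6}$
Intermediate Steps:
$n{\left(h \right)} = 32$
$\frac{1}{n{\left(-231 \right)} + 172074} = \frac{1}{32 + 172074} = \frac{1}{172106}$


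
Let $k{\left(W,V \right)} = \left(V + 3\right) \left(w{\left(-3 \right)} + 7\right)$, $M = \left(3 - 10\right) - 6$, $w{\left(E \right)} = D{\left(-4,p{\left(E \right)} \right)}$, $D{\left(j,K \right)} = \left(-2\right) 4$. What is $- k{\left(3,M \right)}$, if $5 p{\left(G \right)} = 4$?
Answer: $-10$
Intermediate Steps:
$p{\left(G \right)} = \frac{4}{5}$ ($p{\left(G \right)} = \frac{1}{5} \cdot 4 = \frac{4}{5}$)
$D{\left(j,K \right)} = -8$
$w{\left(E \right)} = -8$
$M = -13$ ($M = -7 - 6 = -13$)
$k{\left(W,V \right)} = -3 - V$ ($k{\left(W,V \right)} = \left(V + 3\right) \left(-8 + 7\right) = \left(3 + V\right) \left(-1\right) = -3 - V$)
$- k{\left(3,M \right)} = - (-3 - -13) = - (-3 + 13) = \left(-1\right) 10 = -10$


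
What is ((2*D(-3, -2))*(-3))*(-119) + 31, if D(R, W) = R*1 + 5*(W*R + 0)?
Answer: 19309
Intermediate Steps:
D(R, W) = R + 5*R*W (D(R, W) = R + 5*(R*W + 0) = R + 5*(R*W) = R + 5*R*W)
((2*D(-3, -2))*(-3))*(-119) + 31 = ((2*(-3*(1 + 5*(-2))))*(-3))*(-119) + 31 = ((2*(-3*(1 - 10)))*(-3))*(-119) + 31 = ((2*(-3*(-9)))*(-3))*(-119) + 31 = ((2*27)*(-3))*(-119) + 31 = (54*(-3))*(-119) + 31 = -162*(-119) + 31 = 19278 + 31 = 19309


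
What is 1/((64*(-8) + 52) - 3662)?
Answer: -1/4122 ≈ -0.00024260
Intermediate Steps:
1/((64*(-8) + 52) - 3662) = 1/((-512 + 52) - 3662) = 1/(-460 - 3662) = 1/(-4122) = -1/4122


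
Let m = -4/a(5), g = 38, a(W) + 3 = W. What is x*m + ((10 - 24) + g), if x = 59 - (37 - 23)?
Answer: -66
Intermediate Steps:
a(W) = -3 + W
x = 45 (x = 59 - 1*14 = 59 - 14 = 45)
m = -2 (m = -4/(-3 + 5) = -4/2 = -4*½ = -2)
x*m + ((10 - 24) + g) = 45*(-2) + ((10 - 24) + 38) = -90 + (-14 + 38) = -90 + 24 = -66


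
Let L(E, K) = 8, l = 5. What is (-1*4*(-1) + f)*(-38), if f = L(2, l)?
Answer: -456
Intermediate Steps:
f = 8
(-1*4*(-1) + f)*(-38) = (-1*4*(-1) + 8)*(-38) = (-4*(-1) + 8)*(-38) = (4 + 8)*(-38) = 12*(-38) = -456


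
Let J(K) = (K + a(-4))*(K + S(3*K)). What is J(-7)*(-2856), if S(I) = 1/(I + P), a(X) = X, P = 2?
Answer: -4209744/19 ≈ -2.2157e+5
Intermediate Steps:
S(I) = 1/(2 + I) (S(I) = 1/(I + 2) = 1/(2 + I))
J(K) = (-4 + K)*(K + 1/(2 + 3*K)) (J(K) = (K - 4)*(K + 1/(2 + 3*K)) = (-4 + K)*(K + 1/(2 + 3*K)))
J(-7)*(-2856) = ((-4 - 7 - 7*(-4 - 7)*(2 + 3*(-7)))/(2 + 3*(-7)))*(-2856) = ((-4 - 7 - 7*(-11)*(2 - 21))/(2 - 21))*(-2856) = ((-4 - 7 - 7*(-11)*(-19))/(-19))*(-2856) = -(-4 - 7 - 1463)/19*(-2856) = -1/19*(-1474)*(-2856) = (1474/19)*(-2856) = -4209744/19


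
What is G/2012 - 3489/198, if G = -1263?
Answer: -1211657/66396 ≈ -18.249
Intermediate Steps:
G/2012 - 3489/198 = -1263/2012 - 3489/198 = -1263*1/2012 - 3489*1/198 = -1263/2012 - 1163/66 = -1211657/66396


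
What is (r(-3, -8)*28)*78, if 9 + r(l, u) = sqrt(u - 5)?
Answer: -19656 + 2184*I*sqrt(13) ≈ -19656.0 + 7874.5*I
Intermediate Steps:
r(l, u) = -9 + sqrt(-5 + u) (r(l, u) = -9 + sqrt(u - 5) = -9 + sqrt(-5 + u))
(r(-3, -8)*28)*78 = ((-9 + sqrt(-5 - 8))*28)*78 = ((-9 + sqrt(-13))*28)*78 = ((-9 + I*sqrt(13))*28)*78 = (-252 + 28*I*sqrt(13))*78 = -19656 + 2184*I*sqrt(13)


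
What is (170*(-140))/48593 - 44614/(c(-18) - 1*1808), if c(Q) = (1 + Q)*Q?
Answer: 1066090251/36493343 ≈ 29.213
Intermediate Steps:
c(Q) = Q*(1 + Q)
(170*(-140))/48593 - 44614/(c(-18) - 1*1808) = (170*(-140))/48593 - 44614/(-18*(1 - 18) - 1*1808) = -23800*1/48593 - 44614/(-18*(-17) - 1808) = -23800/48593 - 44614/(306 - 1808) = -23800/48593 - 44614/(-1502) = -23800/48593 - 44614*(-1/1502) = -23800/48593 + 22307/751 = 1066090251/36493343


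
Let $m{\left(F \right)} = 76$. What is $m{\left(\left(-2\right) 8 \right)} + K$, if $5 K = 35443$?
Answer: $\frac{35823}{5} \approx 7164.6$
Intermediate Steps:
$K = \frac{35443}{5}$ ($K = \frac{1}{5} \cdot 35443 = \frac{35443}{5} \approx 7088.6$)
$m{\left(\left(-2\right) 8 \right)} + K = 76 + \frac{35443}{5} = \frac{35823}{5}$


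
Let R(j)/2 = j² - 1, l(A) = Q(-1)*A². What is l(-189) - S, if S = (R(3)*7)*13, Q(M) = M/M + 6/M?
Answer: -180061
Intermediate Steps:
Q(M) = 1 + 6/M
l(A) = -5*A² (l(A) = ((6 - 1)/(-1))*A² = (-1*5)*A² = -5*A²)
R(j) = -2 + 2*j² (R(j) = 2*(j² - 1) = 2*(-1 + j²) = -2 + 2*j²)
S = 1456 (S = ((-2 + 2*3²)*7)*13 = ((-2 + 2*9)*7)*13 = ((-2 + 18)*7)*13 = (16*7)*13 = 112*13 = 1456)
l(-189) - S = -5*(-189)² - 1*1456 = -5*35721 - 1456 = -178605 - 1456 = -180061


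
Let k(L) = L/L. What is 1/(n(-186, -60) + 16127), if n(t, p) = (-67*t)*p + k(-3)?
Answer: -1/731592 ≈ -1.3669e-6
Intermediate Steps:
k(L) = 1
n(t, p) = 1 - 67*p*t (n(t, p) = (-67*t)*p + 1 = -67*p*t + 1 = 1 - 67*p*t)
1/(n(-186, -60) + 16127) = 1/((1 - 67*(-60)*(-186)) + 16127) = 1/((1 - 747720) + 16127) = 1/(-747719 + 16127) = 1/(-731592) = -1/731592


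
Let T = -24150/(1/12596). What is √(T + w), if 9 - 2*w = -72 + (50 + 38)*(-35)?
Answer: I*√1216767278/2 ≈ 17441.0*I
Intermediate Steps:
w = 3161/2 (w = 9/2 - (-72 + (50 + 38)*(-35))/2 = 9/2 - (-72 + 88*(-35))/2 = 9/2 - (-72 - 3080)/2 = 9/2 - ½*(-3152) = 9/2 + 1576 = 3161/2 ≈ 1580.5)
T = -304193400 (T = -24150/1/12596 = -24150*12596 = -304193400)
√(T + w) = √(-304193400 + 3161/2) = √(-608383639/2) = I*√1216767278/2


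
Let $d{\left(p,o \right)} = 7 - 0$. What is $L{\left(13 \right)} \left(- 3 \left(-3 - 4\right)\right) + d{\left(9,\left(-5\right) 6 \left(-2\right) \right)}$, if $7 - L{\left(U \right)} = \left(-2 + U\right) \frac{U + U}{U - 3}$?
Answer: $- \frac{2233}{5} \approx -446.6$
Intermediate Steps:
$d{\left(p,o \right)} = 7$ ($d{\left(p,o \right)} = 7 + 0 = 7$)
$L{\left(U \right)} = 7 - \frac{2 U \left(-2 + U\right)}{-3 + U}$ ($L{\left(U \right)} = 7 - \left(-2 + U\right) \frac{U + U}{U - 3} = 7 - \left(-2 + U\right) \frac{2 U}{-3 + U} = 7 - \frac{2 U \left(-2 + U\right)}{-3 + U}$)
$L{\left(13 \right)} \left(- 3 \left(-3 - 4\right)\right) + d{\left(9,\left(-5\right) 6 \left(-2\right) \right)} = \frac{-21 - 2 \cdot 13^{2} + 11 \cdot 13}{-3 + 13} \left(- 3 \left(-3 - 4\right)\right) + 7 = \frac{-21 - 338 + 143}{10} \left(\left(-3\right) \left(-7\right)\right) + 7 = \frac{-21 - 338 + 143}{10} \cdot 21 + 7 = \frac{1}{10} \left(-216\right) 21 + 7 = \left(- \frac{108}{5}\right) 21 + 7 = - \frac{2268}{5} + 7 = - \frac{2233}{5}$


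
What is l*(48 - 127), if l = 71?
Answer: -5609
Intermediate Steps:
l*(48 - 127) = 71*(48 - 127) = 71*(-79) = -5609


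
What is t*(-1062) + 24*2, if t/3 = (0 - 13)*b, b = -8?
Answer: -331296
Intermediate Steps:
t = 312 (t = 3*((0 - 13)*(-8)) = 3*(-13*(-8)) = 3*104 = 312)
t*(-1062) + 24*2 = 312*(-1062) + 24*2 = -331344 + 48 = -331296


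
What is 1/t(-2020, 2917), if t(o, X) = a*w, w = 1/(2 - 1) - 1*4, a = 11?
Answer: -1/33 ≈ -0.030303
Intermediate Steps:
w = -3 (w = 1/1 - 4 = 1 - 4 = -3)
t(o, X) = -33 (t(o, X) = 11*(-3) = -33)
1/t(-2020, 2917) = 1/(-33) = -1/33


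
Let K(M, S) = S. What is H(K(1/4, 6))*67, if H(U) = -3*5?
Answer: -1005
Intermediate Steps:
H(U) = -15
H(K(1/4, 6))*67 = -15*67 = -1005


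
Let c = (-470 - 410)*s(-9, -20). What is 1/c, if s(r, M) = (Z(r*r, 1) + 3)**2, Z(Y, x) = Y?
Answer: -1/6209280 ≈ -1.6105e-7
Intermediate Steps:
s(r, M) = (3 + r**2)**2 (s(r, M) = (r*r + 3)**2 = (r**2 + 3)**2 = (3 + r**2)**2)
c = -6209280 (c = (-470 - 410)*(3 + (-9)**2)**2 = -880*(3 + 81)**2 = -880*84**2 = -880*7056 = -6209280)
1/c = 1/(-6209280) = -1/6209280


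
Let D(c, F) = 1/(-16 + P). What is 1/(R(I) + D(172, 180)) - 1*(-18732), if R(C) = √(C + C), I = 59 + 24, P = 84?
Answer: 14378364688/767583 + 4624*√166/767583 ≈ 18732.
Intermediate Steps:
I = 83
D(c, F) = 1/68 (D(c, F) = 1/(-16 + 84) = 1/68)
R(C) = √2*√C (R(C) = √(2*C) = √2*√C)
1/(R(I) + D(172, 180)) - 1*(-18732) = 1/(√2*√83 + 1/68) - 1*(-18732) = 1/(√166 + 1/68) + 18732 = 1/(1/68 + √166) + 18732 = 18732 + 1/(1/68 + √166)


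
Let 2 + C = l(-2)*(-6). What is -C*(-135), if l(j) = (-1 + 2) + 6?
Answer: -5940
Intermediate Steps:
l(j) = 7 (l(j) = 1 + 6 = 7)
C = -44 (C = -2 + 7*(-6) = -2 - 42 = -44)
-C*(-135) = -(-44)*(-135) = -1*5940 = -5940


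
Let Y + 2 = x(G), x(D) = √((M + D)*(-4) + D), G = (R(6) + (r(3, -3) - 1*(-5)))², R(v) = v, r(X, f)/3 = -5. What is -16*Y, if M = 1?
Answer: 32 - 32*I*√13 ≈ 32.0 - 115.38*I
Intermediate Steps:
r(X, f) = -15 (r(X, f) = 3*(-5) = -15)
G = 16 (G = (6 + (-15 - 1*(-5)))² = (6 + (-15 + 5))² = (6 - 10)² = (-4)² = 16)
x(D) = √(-4 - 3*D) (x(D) = √((1 + D)*(-4) + D) = √((-4 - 4*D) + D) = √(-4 - 3*D))
Y = -2 + 2*I*√13 (Y = -2 + √(-4 - 3*16) = -2 + √(-4 - 48) = -2 + √(-52) = -2 + 2*I*√13 ≈ -2.0 + 7.2111*I)
-16*Y = -16*(-2 + 2*I*√13) = 32 - 32*I*√13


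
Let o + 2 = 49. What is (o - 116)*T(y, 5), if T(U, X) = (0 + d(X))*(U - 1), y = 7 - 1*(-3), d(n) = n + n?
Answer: -6210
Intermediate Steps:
o = 47 (o = -2 + 49 = 47)
d(n) = 2*n
y = 10 (y = 7 + 3 = 10)
T(U, X) = 2*X*(-1 + U) (T(U, X) = (0 + 2*X)*(U - 1) = (2*X)*(-1 + U) = 2*X*(-1 + U))
(o - 116)*T(y, 5) = (47 - 116)*(2*5*(-1 + 10)) = -138*5*9 = -69*90 = -6210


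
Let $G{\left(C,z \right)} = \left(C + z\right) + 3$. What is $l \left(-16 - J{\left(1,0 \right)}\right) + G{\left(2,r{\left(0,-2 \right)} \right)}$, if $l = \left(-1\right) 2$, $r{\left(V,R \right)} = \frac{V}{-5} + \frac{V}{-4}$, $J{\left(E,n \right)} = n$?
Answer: $37$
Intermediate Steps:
$r{\left(V,R \right)} = - \frac{9 V}{20}$ ($r{\left(V,R \right)} = V \left(- \frac{1}{5}\right) + V \left(- \frac{1}{4}\right) = - \frac{V}{5} - \frac{V}{4} = - \frac{9 V}{20}$)
$G{\left(C,z \right)} = 3 + C + z$
$l = -2$
$l \left(-16 - J{\left(1,0 \right)}\right) + G{\left(2,r{\left(0,-2 \right)} \right)} = - 2 \left(-16 - 0\right) + \left(3 + 2 - 0\right) = - 2 \left(-16 + 0\right) + \left(3 + 2 + 0\right) = \left(-2\right) \left(-16\right) + 5 = 32 + 5 = 37$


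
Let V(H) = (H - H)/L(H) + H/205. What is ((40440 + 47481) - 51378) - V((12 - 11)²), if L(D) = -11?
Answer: 7491314/205 ≈ 36543.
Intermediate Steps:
V(H) = H/205 (V(H) = (H - H)/(-11) + H/205 = 0*(-1/11) + H*(1/205) = 0 + H/205 = H/205)
((40440 + 47481) - 51378) - V((12 - 11)²) = ((40440 + 47481) - 51378) - (12 - 11)²/205 = (87921 - 51378) - 1²/205 = 36543 - 1/205 = 7491314/205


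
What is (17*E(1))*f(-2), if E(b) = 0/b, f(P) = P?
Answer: 0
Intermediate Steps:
E(b) = 0
(17*E(1))*f(-2) = (17*0)*(-2) = 0*(-2) = 0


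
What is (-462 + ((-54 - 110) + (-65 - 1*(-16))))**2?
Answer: 455625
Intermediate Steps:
(-462 + ((-54 - 110) + (-65 - 1*(-16))))**2 = (-462 + (-164 + (-65 + 16)))**2 = (-462 + (-164 - 49))**2 = (-462 - 213)**2 = (-675)**2 = 455625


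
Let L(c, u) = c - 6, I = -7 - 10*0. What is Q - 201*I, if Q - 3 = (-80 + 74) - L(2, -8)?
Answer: 1408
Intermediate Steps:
I = -7 (I = -7 + 0 = -7)
L(c, u) = -6 + c
Q = 1 (Q = 3 + ((-80 + 74) - (-6 + 2)) = 3 + (-6 - 1*(-4)) = 3 + (-6 + 4) = 3 - 2 = 1)
Q - 201*I = 1 - 201*(-7) = 1 + 1407 = 1408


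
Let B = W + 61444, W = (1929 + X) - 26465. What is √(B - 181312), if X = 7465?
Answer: I*√136939 ≈ 370.05*I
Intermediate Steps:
W = -17071 (W = (1929 + 7465) - 26465 = 9394 - 26465 = -17071)
B = 44373 (B = -17071 + 61444 = 44373)
√(B - 181312) = √(44373 - 181312) = √(-136939) = I*√136939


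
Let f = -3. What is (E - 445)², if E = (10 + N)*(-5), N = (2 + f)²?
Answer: 250000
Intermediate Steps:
N = 1 (N = (2 - 3)² = (-1)² = 1)
E = -55 (E = (10 + 1)*(-5) = 11*(-5) = -55)
(E - 445)² = (-55 - 445)² = (-500)² = 250000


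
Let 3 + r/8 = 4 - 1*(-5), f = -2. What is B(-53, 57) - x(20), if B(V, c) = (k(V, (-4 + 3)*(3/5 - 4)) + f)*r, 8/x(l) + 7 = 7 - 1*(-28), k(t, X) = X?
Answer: 2342/35 ≈ 66.914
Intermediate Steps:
x(l) = 2/7 (x(l) = 8/(-7 + (7 - 1*(-28))) = 8/(-7 + (7 + 28)) = 8/(-7 + 35) = 8/28 = 8*(1/28) = 2/7)
r = 48 (r = -24 + 8*(4 - 1*(-5)) = -24 + 8*(4 + 5) = -24 + 8*9 = -24 + 72 = 48)
B(V, c) = 336/5 (B(V, c) = ((-4 + 3)*(3/5 - 4) - 2)*48 = (-(3*(⅕) - 4) - 2)*48 = (-(⅗ - 4) - 2)*48 = (-1*(-17/5) - 2)*48 = (17/5 - 2)*48 = (7/5)*48 = 336/5)
B(-53, 57) - x(20) = 336/5 - 1*2/7 = 336/5 - 2/7 = 2342/35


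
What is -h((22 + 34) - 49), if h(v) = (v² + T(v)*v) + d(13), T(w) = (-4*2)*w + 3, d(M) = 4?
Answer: 318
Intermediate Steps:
T(w) = 3 - 8*w (T(w) = -8*w + 3 = 3 - 8*w)
h(v) = 4 + v² + v*(3 - 8*v) (h(v) = (v² + (3 - 8*v)*v) + 4 = (v² + v*(3 - 8*v)) + 4 = 4 + v² + v*(3 - 8*v))
-h((22 + 34) - 49) = -(4 - 7*((22 + 34) - 49)² + 3*((22 + 34) - 49)) = -(4 - 7*(56 - 49)² + 3*(56 - 49)) = -(4 - 7*7² + 3*7) = -(4 - 7*49 + 21) = -(4 - 343 + 21) = -1*(-318) = 318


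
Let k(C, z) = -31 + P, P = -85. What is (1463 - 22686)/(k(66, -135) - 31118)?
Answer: 21223/31234 ≈ 0.67948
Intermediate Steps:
k(C, z) = -116 (k(C, z) = -31 - 85 = -116)
(1463 - 22686)/(k(66, -135) - 31118) = (1463 - 22686)/(-116 - 31118) = -21223/(-31234) = -21223*(-1/31234) = 21223/31234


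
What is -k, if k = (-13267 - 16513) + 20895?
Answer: 8885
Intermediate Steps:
k = -8885 (k = -29780 + 20895 = -8885)
-k = -1*(-8885) = 8885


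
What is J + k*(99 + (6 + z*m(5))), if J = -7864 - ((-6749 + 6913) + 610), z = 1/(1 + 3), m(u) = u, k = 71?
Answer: -4377/4 ≈ -1094.3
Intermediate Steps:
z = 1/4 ≈ 0.25000
J = -8638 (J = -7864 - (164 + 610) = -7864 - 1*774 = -7864 - 774 = -8638)
J + k*(99 + (6 + z*m(5))) = -8638 + 71*(99 + (6 + (1/4)*5)) = -8638 + 71*(99 + (6 + 5/4)) = -8638 + 71*(99 + 29/4) = -8638 + 71*(425/4) = -8638 + 30175/4 = -4377/4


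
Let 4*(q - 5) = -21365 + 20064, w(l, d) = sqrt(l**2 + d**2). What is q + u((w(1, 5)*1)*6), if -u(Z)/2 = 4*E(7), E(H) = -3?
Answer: -1185/4 ≈ -296.25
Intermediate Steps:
w(l, d) = sqrt(d**2 + l**2)
q = -1281/4 (q = 5 + (-21365 + 20064)/4 = 5 + (1/4)*(-1301) = 5 - 1301/4 = -1281/4 ≈ -320.25)
u(Z) = 24 (u(Z) = -8*(-3) = -2*(-12) = 24)
q + u((w(1, 5)*1)*6) = -1281/4 + 24 = -1185/4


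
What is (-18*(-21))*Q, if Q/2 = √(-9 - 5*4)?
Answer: 756*I*√29 ≈ 4071.2*I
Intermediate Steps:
Q = 2*I*√29 (Q = 2*√(-9 - 5*4) = 2*√(-9 - 20) = 2*√(-29) = 2*(I*√29) = 2*I*√29 ≈ 10.77*I)
(-18*(-21))*Q = (-18*(-21))*(2*I*√29) = 378*(2*I*√29) = 756*I*√29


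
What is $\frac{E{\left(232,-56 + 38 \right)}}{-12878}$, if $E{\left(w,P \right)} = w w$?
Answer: $- \frac{26912}{6439} \approx -4.1795$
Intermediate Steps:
$E{\left(w,P \right)} = w^{2}$
$\frac{E{\left(232,-56 + 38 \right)}}{-12878} = \frac{232^{2}}{-12878} = 53824 \left(- \frac{1}{12878}\right) = - \frac{26912}{6439}$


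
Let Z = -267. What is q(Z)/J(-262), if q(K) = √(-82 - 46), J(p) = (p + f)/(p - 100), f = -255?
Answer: 2896*I*√2/517 ≈ 7.9218*I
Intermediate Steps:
J(p) = (-255 + p)/(-100 + p) (J(p) = (p - 255)/(p - 100) = (-255 + p)/(-100 + p))
q(K) = 8*I*√2 (q(K) = √(-128) = 8*I*√2)
q(Z)/J(-262) = (8*I*√2)/(((-255 - 262)/(-100 - 262))) = (8*I*√2)/((-517/(-362))) = (8*I*√2)/((-1/362*(-517))) = (8*I*√2)/(517/362) = (8*I*√2)*(362/517) = 2896*I*√2/517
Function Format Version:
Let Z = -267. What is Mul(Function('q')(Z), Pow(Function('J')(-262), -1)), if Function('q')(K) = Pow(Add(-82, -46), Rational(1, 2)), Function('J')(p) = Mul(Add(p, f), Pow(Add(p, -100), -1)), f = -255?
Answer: Mul(Rational(2896, 517), I, Pow(2, Rational(1, 2))) ≈ Mul(7.9218, I)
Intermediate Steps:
Function('J')(p) = Mul(Pow(Add(-100, p), -1), Add(-255, p)) (Function('J')(p) = Mul(Add(p, -255), Pow(Add(p, -100), -1)) = Mul(Add(-255, p), Pow(Add(-100, p), -1)) = Mul(Pow(Add(-100, p), -1), Add(-255, p)))
Function('q')(K) = Mul(8, I, Pow(2, Rational(1, 2))) (Function('q')(K) = Pow(-128, Rational(1, 2)) = Mul(8, I, Pow(2, Rational(1, 2))))
Mul(Function('q')(Z), Pow(Function('J')(-262), -1)) = Mul(Mul(8, I, Pow(2, Rational(1, 2))), Pow(Mul(Pow(Add(-100, -262), -1), Add(-255, -262)), -1)) = Mul(Mul(8, I, Pow(2, Rational(1, 2))), Pow(Mul(Pow(-362, -1), -517), -1)) = Mul(Mul(8, I, Pow(2, Rational(1, 2))), Pow(Mul(Rational(-1, 362), -517), -1)) = Mul(Mul(8, I, Pow(2, Rational(1, 2))), Pow(Rational(517, 362), -1)) = Mul(Mul(8, I, Pow(2, Rational(1, 2))), Rational(362, 517)) = Mul(Rational(2896, 517), I, Pow(2, Rational(1, 2)))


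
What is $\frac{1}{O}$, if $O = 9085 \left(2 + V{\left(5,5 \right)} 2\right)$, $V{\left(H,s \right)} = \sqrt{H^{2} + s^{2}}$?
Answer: $- \frac{1}{890330} + \frac{\sqrt{2}}{178066} \approx 6.8189 \cdot 10^{-6}$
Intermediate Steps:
$O = 18170 + 90850 \sqrt{2}$ ($O = 9085 \left(2 + \sqrt{5^{2} + 5^{2}} \cdot 2\right) = 9085 \left(2 + \sqrt{25 + 25} \cdot 2\right) = 9085 \left(2 + \sqrt{50} \cdot 2\right) = 9085 \left(2 + 5 \sqrt{2} \cdot 2\right) = 9085 \left(2 + 10 \sqrt{2}\right) = 18170 + 90850 \sqrt{2} \approx 1.4665 \cdot 10^{5}$)
$\frac{1}{O} = \frac{1}{18170 + 90850 \sqrt{2}}$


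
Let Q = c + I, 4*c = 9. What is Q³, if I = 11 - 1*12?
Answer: 125/64 ≈ 1.9531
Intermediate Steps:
c = 9/4 (c = (¼)*9 = 9/4 ≈ 2.2500)
I = -1 (I = 11 - 12 = -1)
Q = 5/4 (Q = 9/4 - 1 = 5/4 ≈ 1.2500)
Q³ = (5/4)³ = 125/64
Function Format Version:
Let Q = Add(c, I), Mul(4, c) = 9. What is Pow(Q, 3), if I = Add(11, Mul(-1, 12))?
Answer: Rational(125, 64) ≈ 1.9531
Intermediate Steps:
c = Rational(9, 4) (c = Mul(Rational(1, 4), 9) = Rational(9, 4) ≈ 2.2500)
I = -1 (I = Add(11, -12) = -1)
Q = Rational(5, 4) (Q = Add(Rational(9, 4), -1) = Rational(5, 4) ≈ 1.2500)
Pow(Q, 3) = Pow(Rational(5, 4), 3) = Rational(125, 64)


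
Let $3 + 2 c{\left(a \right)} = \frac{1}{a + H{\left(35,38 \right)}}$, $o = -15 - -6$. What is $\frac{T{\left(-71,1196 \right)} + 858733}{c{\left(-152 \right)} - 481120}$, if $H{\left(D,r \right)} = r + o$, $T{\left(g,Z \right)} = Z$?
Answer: $- \frac{105771267}{59177945} \approx -1.7873$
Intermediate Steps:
$o = -9$ ($o = -15 + 6 = -9$)
$H{\left(D,r \right)} = -9 + r$ ($H{\left(D,r \right)} = r - 9 = -9 + r$)
$c{\left(a \right)} = - \frac{3}{2} + \frac{1}{2 \left(29 + a\right)}$ ($c{\left(a \right)} = - \frac{3}{2} + \frac{1}{2 \left(a + \left(-9 + 38\right)\right)} = - \frac{3}{2} + \frac{1}{2 \left(a + 29\right)} = - \frac{3}{2} + \frac{1}{2 \left(29 + a\right)}$)
$\frac{T{\left(-71,1196 \right)} + 858733}{c{\left(-152 \right)} - 481120} = \frac{1196 + 858733}{\frac{-86 - -456}{2 \left(29 - 152\right)} - 481120} = \frac{859929}{\frac{-86 + 456}{2 \left(-123\right)} - 481120} = \frac{859929}{\frac{1}{2} \left(- \frac{1}{123}\right) 370 - 481120} = \frac{859929}{- \frac{185}{123} - 481120} = \frac{859929}{- \frac{59177945}{123}} = 859929 \left(- \frac{123}{59177945}\right) = - \frac{105771267}{59177945}$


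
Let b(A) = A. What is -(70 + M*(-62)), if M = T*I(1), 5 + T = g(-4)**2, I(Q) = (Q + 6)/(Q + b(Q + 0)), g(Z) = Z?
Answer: 2317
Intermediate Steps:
I(Q) = (6 + Q)/(2*Q) (I(Q) = (Q + 6)/(Q + (Q + 0)) = (6 + Q)/(Q + Q) = (6 + Q)/((2*Q)) = (6 + Q)*(1/(2*Q)) = (6 + Q)/(2*Q))
T = 11 (T = -5 + (-4)**2 = -5 + 16 = 11)
M = 77/2 (M = 11*((1/2)*(6 + 1)/1) = 11*((1/2)*1*7) = 11*(7/2) = 77/2 ≈ 38.500)
-(70 + M*(-62)) = -(70 + (77/2)*(-62)) = -(70 - 2387) = -1*(-2317) = 2317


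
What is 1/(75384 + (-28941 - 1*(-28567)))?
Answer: 1/75010 ≈ 1.3332e-5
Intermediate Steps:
1/(75384 + (-28941 - 1*(-28567))) = 1/(75384 + (-28941 + 28567)) = 1/(75384 - 374) = 1/75010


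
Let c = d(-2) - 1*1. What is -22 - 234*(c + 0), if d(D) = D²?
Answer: -724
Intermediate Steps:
c = 3 (c = (-2)² - 1*1 = 4 - 1 = 3)
-22 - 234*(c + 0) = -22 - 234*(3 + 0) = -22 - 234*3 = -22 - 117*6 = -22 - 702 = -724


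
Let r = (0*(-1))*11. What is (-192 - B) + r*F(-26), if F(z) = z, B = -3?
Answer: -189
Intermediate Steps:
r = 0 (r = 0*11 = 0)
(-192 - B) + r*F(-26) = (-192 - 1*(-3)) + 0*(-26) = (-192 + 3) + 0 = -189 + 0 = -189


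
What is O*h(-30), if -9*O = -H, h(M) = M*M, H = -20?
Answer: -2000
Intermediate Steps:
h(M) = M²
O = -20/9 (O = -(-1)*(-20)/9 = -⅑*20 = -20/9 ≈ -2.2222)
O*h(-30) = -20/9*(-30)² = -20/9*900 = -2000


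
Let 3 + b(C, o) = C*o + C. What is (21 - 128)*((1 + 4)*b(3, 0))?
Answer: 0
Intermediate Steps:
b(C, o) = -3 + C + C*o (b(C, o) = -3 + (C*o + C) = -3 + (C + C*o) = -3 + C + C*o)
(21 - 128)*((1 + 4)*b(3, 0)) = (21 - 128)*((1 + 4)*(-3 + 3 + 3*0)) = -535*(-3 + 3 + 0) = -535*0 = -107*0 = 0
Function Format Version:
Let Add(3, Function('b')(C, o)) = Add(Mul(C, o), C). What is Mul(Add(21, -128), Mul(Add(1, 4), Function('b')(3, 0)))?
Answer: 0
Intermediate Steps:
Function('b')(C, o) = Add(-3, C, Mul(C, o)) (Function('b')(C, o) = Add(-3, Add(Mul(C, o), C)) = Add(-3, Add(C, Mul(C, o))) = Add(-3, C, Mul(C, o)))
Mul(Add(21, -128), Mul(Add(1, 4), Function('b')(3, 0))) = Mul(Add(21, -128), Mul(Add(1, 4), Add(-3, 3, Mul(3, 0)))) = Mul(-107, Mul(5, Add(-3, 3, 0))) = Mul(-107, Mul(5, 0)) = Mul(-107, 0) = 0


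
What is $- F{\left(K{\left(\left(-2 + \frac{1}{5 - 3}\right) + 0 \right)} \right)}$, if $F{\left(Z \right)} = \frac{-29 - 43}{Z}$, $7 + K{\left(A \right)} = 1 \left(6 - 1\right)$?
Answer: $-36$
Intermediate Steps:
$K{\left(A \right)} = -2$ ($K{\left(A \right)} = -7 + 1 \left(6 - 1\right) = -7 + 1 \cdot 5 = -7 + 5 = -2$)
$F{\left(Z \right)} = - \frac{72}{Z}$ ($F{\left(Z \right)} = \frac{-29 - 43}{Z} = - \frac{72}{Z}$)
$- F{\left(K{\left(\left(-2 + \frac{1}{5 - 3}\right) + 0 \right)} \right)} = - \frac{-72}{-2} = - \frac{\left(-72\right) \left(-1\right)}{2} = \left(-1\right) 36 = -36$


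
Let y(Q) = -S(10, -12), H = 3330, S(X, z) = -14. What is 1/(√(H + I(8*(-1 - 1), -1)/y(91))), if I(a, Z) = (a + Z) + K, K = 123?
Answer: √163541/23363 ≈ 0.017310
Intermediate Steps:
I(a, Z) = 123 + Z + a (I(a, Z) = (a + Z) + 123 = (Z + a) + 123 = 123 + Z + a)
y(Q) = 14 (y(Q) = -1*(-14) = 14)
1/(√(H + I(8*(-1 - 1), -1)/y(91))) = 1/(√(3330 + (123 - 1 + 8*(-1 - 1))/14)) = 1/(√(3330 + (123 - 1 + 8*(-2))*(1/14))) = 1/(√(3330 + (123 - 1 - 16)*(1/14))) = 1/(√(3330 + 106*(1/14))) = 1/(√(3330 + 53/7)) = 1/(√(23363/7)) = 1/(√163541/7) = √163541/23363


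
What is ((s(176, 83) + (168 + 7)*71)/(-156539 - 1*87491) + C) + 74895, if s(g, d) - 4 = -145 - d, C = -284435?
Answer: -51134058401/244030 ≈ -2.0954e+5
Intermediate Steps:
s(g, d) = -141 - d (s(g, d) = 4 + (-145 - d) = -141 - d)
((s(176, 83) + (168 + 7)*71)/(-156539 - 1*87491) + C) + 74895 = (((-141 - 1*83) + (168 + 7)*71)/(-156539 - 1*87491) - 284435) + 74895 = (((-141 - 83) + 175*71)/(-156539 - 87491) - 284435) + 74895 = ((-224 + 12425)/(-244030) - 284435) + 74895 = (12201*(-1/244030) - 284435) + 74895 = (-12201/244030 - 284435) + 74895 = -69410685251/244030 + 74895 = -51134058401/244030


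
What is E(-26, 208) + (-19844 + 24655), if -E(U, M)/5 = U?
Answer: 4941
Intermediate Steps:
E(U, M) = -5*U
E(-26, 208) + (-19844 + 24655) = -5*(-26) + (-19844 + 24655) = 130 + 4811 = 4941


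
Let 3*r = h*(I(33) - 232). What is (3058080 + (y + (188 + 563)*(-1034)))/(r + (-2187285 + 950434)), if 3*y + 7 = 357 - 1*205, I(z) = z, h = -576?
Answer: -6844783/3595929 ≈ -1.9035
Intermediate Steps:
y = 145/3 (y = -7/3 + (357 - 1*205)/3 = -7/3 + (357 - 205)/3 = -7/3 + (⅓)*152 = -7/3 + 152/3 = 145/3 ≈ 48.333)
r = 38208 (r = (-576*(33 - 232))/3 = (-576*(-199))/3 = (⅓)*114624 = 38208)
(3058080 + (y + (188 + 563)*(-1034)))/(r + (-2187285 + 950434)) = (3058080 + (145/3 + (188 + 563)*(-1034)))/(38208 + (-2187285 + 950434)) = (3058080 + (145/3 + 751*(-1034)))/(38208 - 1236851) = (3058080 + (145/3 - 776534))/(-1198643) = (3058080 - 2329457/3)*(-1/1198643) = (6844783/3)*(-1/1198643) = -6844783/3595929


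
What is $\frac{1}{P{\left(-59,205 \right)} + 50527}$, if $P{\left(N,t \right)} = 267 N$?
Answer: $\frac{1}{34774} \approx 2.8757 \cdot 10^{-5}$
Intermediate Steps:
$\frac{1}{P{\left(-59,205 \right)} + 50527} = \frac{1}{267 \left(-59\right) + 50527} = \frac{1}{-15753 + 50527} = \frac{1}{34774}$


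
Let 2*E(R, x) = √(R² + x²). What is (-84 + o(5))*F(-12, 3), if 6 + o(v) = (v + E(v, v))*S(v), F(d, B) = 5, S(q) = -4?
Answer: -550 - 50*√2 ≈ -620.71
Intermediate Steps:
E(R, x) = √(R² + x²)/2
o(v) = -6 - 4*v - 2*√2*√(v²) (o(v) = -6 + (v + √(v² + v²)/2)*(-4) = -6 + (v + √(2*v²)/2)*(-4) = -6 + (v + (√2*√(v²))/2)*(-4) = -6 + (v + √2*√(v²)/2)*(-4) = -6 + (-4*v - 2*√2*√(v²)) = -6 - 4*v - 2*√2*√(v²))
(-84 + o(5))*F(-12, 3) = (-84 + (-6 - 4*5 - 2*√2*√(5²)))*5 = (-84 + (-6 - 20 - 2*√2*√25))*5 = (-84 + (-6 - 20 - 2*√2*5))*5 = (-84 + (-6 - 20 - 10*√2))*5 = (-84 + (-26 - 10*√2))*5 = (-110 - 10*√2)*5 = -550 - 50*√2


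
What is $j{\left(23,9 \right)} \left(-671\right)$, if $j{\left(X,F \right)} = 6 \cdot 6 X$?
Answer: $-555588$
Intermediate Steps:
$j{\left(X,F \right)} = 36 X$
$j{\left(23,9 \right)} \left(-671\right) = 36 \cdot 23 \left(-671\right) = 828 \left(-671\right) = -555588$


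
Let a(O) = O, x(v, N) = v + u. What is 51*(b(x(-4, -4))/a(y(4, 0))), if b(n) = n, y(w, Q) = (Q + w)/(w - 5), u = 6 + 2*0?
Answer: -51/2 ≈ -25.500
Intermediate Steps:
u = 6 (u = 6 + 0 = 6)
y(w, Q) = (Q + w)/(-5 + w)
x(v, N) = 6 + v (x(v, N) = v + 6 = 6 + v)
51*(b(x(-4, -4))/a(y(4, 0))) = 51*((6 - 4)/(((0 + 4)/(-5 + 4)))) = 51*(2/((4/(-1)))) = 51*(2/((-1*4))) = 51*(2/(-4)) = 51*(2*(-¼)) = 51*(-½) = -51/2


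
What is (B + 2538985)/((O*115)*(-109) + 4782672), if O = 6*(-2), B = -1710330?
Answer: 828655/4933092 ≈ 0.16798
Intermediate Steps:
O = -12
(B + 2538985)/((O*115)*(-109) + 4782672) = (-1710330 + 2538985)/(-12*115*(-109) + 4782672) = 828655/(-1380*(-109) + 4782672) = 828655/(150420 + 4782672) = 828655/4933092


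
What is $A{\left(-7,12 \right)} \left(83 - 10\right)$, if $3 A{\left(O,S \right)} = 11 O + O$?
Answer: $-2044$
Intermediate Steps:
$A{\left(O,S \right)} = 4 O$ ($A{\left(O,S \right)} = \frac{11 O + O}{3} = \frac{12 O}{3} = 4 O$)
$A{\left(-7,12 \right)} \left(83 - 10\right) = 4 \left(-7\right) \left(83 - 10\right) = \left(-28\right) 73 = -2044$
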